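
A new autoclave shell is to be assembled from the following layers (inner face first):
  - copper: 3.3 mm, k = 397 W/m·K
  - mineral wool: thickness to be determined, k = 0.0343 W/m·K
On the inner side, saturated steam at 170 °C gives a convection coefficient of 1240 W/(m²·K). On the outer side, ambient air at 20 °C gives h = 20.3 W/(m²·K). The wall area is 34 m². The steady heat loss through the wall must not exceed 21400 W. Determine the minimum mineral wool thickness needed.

Model the wall as resistances in series:
R_inner film = 1/(h_i·A) = 1/(1240×34) = 2.372×10^-5 K/W
R_copper = L/(kA) = 0.0033/(397×34) = 2.445×10^-7 K/W
R_outer film = 1/(h_o·A) = 1/(20.3×34) = 0.001449 K/W
Sum of the known resistances R_other = 0.001473 K/W
Required total resistance R_tot = ΔT/Q_allow = 150/21400 = 0.007009 K/W
R_mineral wool = R_tot − R_other = 0.005537 K/W
L = R·k·A = 0.005537×0.0343×34

L ≈ 6.46 mm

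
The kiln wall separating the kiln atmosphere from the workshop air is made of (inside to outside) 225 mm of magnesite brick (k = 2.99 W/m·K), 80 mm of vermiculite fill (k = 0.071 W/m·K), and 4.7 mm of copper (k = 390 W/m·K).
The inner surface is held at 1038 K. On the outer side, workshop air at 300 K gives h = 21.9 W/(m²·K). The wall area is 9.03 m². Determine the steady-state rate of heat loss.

Using the resistance-network approach (series):
R_magnesite brick = L/(kA) = 0.225/(2.99×9.03) = 0.008333 K/W
R_vermiculite fill = L/(kA) = 0.08/(0.071×9.03) = 0.1248 K/W
R_copper = L/(kA) = 0.0047/(390×9.03) = 1.335×10^-6 K/W
R_outer film = 1/(h_o·A) = 1/(21.9×9.03) = 0.005057 K/W
R_total = 0.1382 K/W
Q = ΔT / R_total = 738 / 0.1382

Q ≈ 5340 W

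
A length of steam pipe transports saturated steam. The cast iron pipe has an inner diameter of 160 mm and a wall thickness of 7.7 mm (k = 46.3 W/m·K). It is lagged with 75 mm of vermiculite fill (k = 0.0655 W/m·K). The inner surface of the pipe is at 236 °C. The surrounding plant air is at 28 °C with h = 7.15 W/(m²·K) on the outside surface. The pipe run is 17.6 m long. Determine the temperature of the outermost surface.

T ≈ 45.4 °C

Treating each annulus and film as a series resistance:
R_cast iron pipe wall = ln(87.7/80)/(2π×46.3×17.6) = 1.795×10^-5 K/W
R_vermiculite fill = ln(162.7/87.7)/(2π×0.0655×17.6) = 0.08532 K/W
R_outer film = 1/(h_o·2πr_oL) = 1/(7.15×2π×0.1627×17.6) = 0.007773 K/W
R_total = 0.09311 K/W
Q = ΔT/R_total = 208/0.09311
Q = 2230 W
T_interface = T_inner − Q·ΣR(inner→interface) = 236 − 2230×0.08534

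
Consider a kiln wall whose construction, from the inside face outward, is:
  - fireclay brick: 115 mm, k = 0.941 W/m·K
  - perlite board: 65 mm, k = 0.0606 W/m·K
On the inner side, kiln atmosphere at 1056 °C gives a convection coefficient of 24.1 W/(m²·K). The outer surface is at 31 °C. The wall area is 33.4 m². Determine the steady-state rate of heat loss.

Series thermal resistances:
R_inner film = 1/(h_i·A) = 1/(24.1×33.4) = 0.001242 K/W
R_fireclay brick = L/(kA) = 0.115/(0.941×33.4) = 0.003659 K/W
R_perlite board = L/(kA) = 0.065/(0.0606×33.4) = 0.03211 K/W
R_total = 0.03702 K/W
Q = ΔT / R_total = 1025 / 0.03702

Q ≈ 27700 W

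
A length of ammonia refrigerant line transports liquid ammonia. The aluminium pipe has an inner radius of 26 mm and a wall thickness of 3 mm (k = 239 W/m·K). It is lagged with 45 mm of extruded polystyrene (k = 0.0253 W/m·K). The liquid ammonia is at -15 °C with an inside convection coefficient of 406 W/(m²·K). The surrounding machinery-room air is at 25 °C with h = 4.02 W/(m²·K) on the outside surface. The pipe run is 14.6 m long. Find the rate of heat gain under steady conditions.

Q ≈ 90.6 W

Per-layer cylindrical resistances, series-summed:
R_inner film = 1/(h_i·2πr₁L) = 1/(406×2π×0.026×14.6) = 0.001033 K/W
R_aluminium pipe wall = ln(29/26)/(2π×239×14.6) = 4.981×10^-6 K/W
R_extruded polystyrene = ln(74/29)/(2π×0.0253×14.6) = 0.4036 K/W
R_outer film = 1/(h_o·2πr_oL) = 1/(4.02×2π×0.074×14.6) = 0.03664 K/W
R_total = 0.4413 K/W
Q = ΔT/R_total = 40/0.4413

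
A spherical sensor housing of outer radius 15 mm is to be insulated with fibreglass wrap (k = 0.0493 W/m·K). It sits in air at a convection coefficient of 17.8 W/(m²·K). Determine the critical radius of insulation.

For a sphere r_cr = 2k/h = 2×0.0493/17.8
r_cr = 5.54 mm; since the bare radius (15 mm) is above r_cr, any added insulation will reduce heat loss.

r_cr ≈ 5.54 mm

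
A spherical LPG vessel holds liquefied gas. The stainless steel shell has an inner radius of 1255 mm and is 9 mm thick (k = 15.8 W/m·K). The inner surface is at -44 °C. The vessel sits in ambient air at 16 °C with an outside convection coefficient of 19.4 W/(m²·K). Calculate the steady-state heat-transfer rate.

Each spherical layer contributes R = (1/r_i − 1/r_o)/(4πk):
R_stainless steel shell = (1/1.255 − 1/1.264)/(4π×15.8) = 2.857×10^-5 K/W
R_outer film = 1/(h·4πr_o²) = 1/(19.4×4π×1.264²) = 0.002567 K/W
R_total = 0.002596 K/W
Q = ΔT/R_total = 60/0.002596

Q ≈ 23100 W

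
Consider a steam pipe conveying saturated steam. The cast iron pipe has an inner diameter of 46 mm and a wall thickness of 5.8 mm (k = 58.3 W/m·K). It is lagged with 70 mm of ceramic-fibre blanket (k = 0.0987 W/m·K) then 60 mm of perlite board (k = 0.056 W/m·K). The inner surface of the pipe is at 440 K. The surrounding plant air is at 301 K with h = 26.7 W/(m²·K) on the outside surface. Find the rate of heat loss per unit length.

Treating each annulus and film as a series resistance:
R_cast iron pipe wall = ln(28.8/23)/(2π×58.3×1) = 6.139×10^-4 K/W
R_ceramic-fibre blanket = ln(98.8/28.8)/(2π×0.0987×1) = 1.988 K/W
R_perlite board = ln(158.8/98.8)/(2π×0.056×1) = 1.349 K/W
R_outer film = 1/(h_o·2πr_oL) = 1/(26.7×2π×0.1588×1) = 0.03754 K/W
R_total = 3.375 K/W
Q = ΔT/R_total = 139/3.375

q′ ≈ 41.2 W/m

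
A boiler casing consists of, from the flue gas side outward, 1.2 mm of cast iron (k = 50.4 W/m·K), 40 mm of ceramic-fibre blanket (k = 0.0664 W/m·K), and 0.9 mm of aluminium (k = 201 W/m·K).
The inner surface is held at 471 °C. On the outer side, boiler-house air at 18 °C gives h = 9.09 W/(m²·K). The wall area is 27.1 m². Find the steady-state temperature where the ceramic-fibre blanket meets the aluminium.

T ≈ 88 °C

Treating each layer as a thermal resistance in series:
R_cast iron = L/(kA) = 0.0012/(50.4×27.1) = 8.786×10^-7 K/W
R_ceramic-fibre blanket = L/(kA) = 0.04/(0.0664×27.1) = 0.02223 K/W
R_aluminium = L/(kA) = 0.0009/(201×27.1) = 1.652×10^-7 K/W
R_outer film = 1/(h_o·A) = 1/(9.09×27.1) = 0.004059 K/W
R_total = 0.02629 K/W;  Q = ΔT/R_total = 453/0.02629 = 17230 W
T_interface = T_inner − Q·ΣR(inner→interface) = 471 − 17200×0.02223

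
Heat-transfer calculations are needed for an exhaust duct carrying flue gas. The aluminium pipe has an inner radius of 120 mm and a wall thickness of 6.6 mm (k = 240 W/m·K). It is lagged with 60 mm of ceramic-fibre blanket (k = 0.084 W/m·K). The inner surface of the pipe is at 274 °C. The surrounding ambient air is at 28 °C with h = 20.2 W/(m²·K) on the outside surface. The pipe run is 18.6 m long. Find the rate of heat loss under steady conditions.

For a radial system each layer contributes R = ln(r_out/r_in)/(2πkL); films add R = 1/(hA).
R_aluminium pipe wall = ln(126.6/120)/(2π×240×18.6) = 1.909×10^-6 K/W
R_ceramic-fibre blanket = ln(186.6/126.6)/(2π×0.084×18.6) = 0.03952 K/W
R_outer film = 1/(h_o·2πr_oL) = 1/(20.2×2π×0.1866×18.6) = 0.00227 K/W
R_total = 0.04179 K/W
Q = ΔT/R_total = 246/0.04179

Q ≈ 5890 W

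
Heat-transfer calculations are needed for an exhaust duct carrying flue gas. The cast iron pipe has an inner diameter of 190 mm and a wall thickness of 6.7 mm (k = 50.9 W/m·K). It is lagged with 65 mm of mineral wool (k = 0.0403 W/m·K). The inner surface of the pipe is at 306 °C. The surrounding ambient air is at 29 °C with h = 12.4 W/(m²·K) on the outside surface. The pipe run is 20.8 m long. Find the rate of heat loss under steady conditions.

Radial resistances (cylindrical: R_cond = ln(r_o/r_i)/(2πkL), R_conv = 1/(h·2πrL)):
R_cast iron pipe wall = ln(101.7/95)/(2π×50.9×20.8) = 1.024×10^-5 K/W
R_mineral wool = ln(166.7/101.7)/(2π×0.0403×20.8) = 0.09383 K/W
R_outer film = 1/(h_o·2πr_oL) = 1/(12.4×2π×0.1667×20.8) = 0.003702 K/W
R_total = 0.09754 K/W
Q = ΔT/R_total = 277/0.09754

Q ≈ 2840 W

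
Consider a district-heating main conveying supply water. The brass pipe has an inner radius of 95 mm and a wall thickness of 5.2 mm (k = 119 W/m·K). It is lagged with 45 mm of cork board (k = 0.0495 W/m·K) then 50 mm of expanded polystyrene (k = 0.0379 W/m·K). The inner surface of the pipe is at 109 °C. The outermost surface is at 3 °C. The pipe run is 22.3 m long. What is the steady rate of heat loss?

Cylindrical conduction, so R = ln(r₂/r₁)/(2πkL) per layer, in series:
R_brass pipe wall = ln(100.2/95)/(2π×119×22.3) = 3.196×10^-6 K/W
R_cork board = ln(145.2/100.2)/(2π×0.0495×22.3) = 0.05348 K/W
R_expanded polystyrene = ln(195.2/145.2)/(2π×0.0379×22.3) = 0.05572 K/W
R_total = 0.1092 K/W
Q = ΔT/R_total = 106/0.1092

Q ≈ 971 W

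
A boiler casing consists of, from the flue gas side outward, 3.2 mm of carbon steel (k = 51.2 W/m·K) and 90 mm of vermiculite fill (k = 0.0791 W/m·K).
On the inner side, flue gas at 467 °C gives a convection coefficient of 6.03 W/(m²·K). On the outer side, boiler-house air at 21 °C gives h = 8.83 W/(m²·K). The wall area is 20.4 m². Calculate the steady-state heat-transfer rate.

Q ≈ 6420 W

Using the resistance-network approach (series):
R_inner film = 1/(h_i·A) = 1/(6.03×20.4) = 0.008129 K/W
R_carbon steel = L/(kA) = 0.0032/(51.2×20.4) = 3.064×10^-6 K/W
R_vermiculite fill = L/(kA) = 0.09/(0.0791×20.4) = 0.05577 K/W
R_outer film = 1/(h_o·A) = 1/(8.83×20.4) = 0.005551 K/W
R_total = 0.06946 K/W
Q = ΔT / R_total = 446 / 0.06946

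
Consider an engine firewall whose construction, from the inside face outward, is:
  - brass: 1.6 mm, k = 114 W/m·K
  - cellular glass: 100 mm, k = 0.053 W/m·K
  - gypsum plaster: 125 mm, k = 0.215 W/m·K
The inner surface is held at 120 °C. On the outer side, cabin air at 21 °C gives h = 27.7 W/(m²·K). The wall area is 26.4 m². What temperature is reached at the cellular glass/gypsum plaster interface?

T ≈ 45.4 °C

Model the wall as resistances in series:
R_brass = L/(kA) = 0.0016/(114×26.4) = 5.316×10^-7 K/W
R_cellular glass = L/(kA) = 0.1/(0.053×26.4) = 0.07147 K/W
R_gypsum plaster = L/(kA) = 0.125/(0.215×26.4) = 0.02202 K/W
R_outer film = 1/(h_o·A) = 1/(27.7×26.4) = 0.001367 K/W
R_total = 0.09486 K/W;  Q = ΔT/R_total = 99/0.09486 = 1044 W
T_interface = T_inner − Q·ΣR(inner→interface) = 120 − 1040×0.07147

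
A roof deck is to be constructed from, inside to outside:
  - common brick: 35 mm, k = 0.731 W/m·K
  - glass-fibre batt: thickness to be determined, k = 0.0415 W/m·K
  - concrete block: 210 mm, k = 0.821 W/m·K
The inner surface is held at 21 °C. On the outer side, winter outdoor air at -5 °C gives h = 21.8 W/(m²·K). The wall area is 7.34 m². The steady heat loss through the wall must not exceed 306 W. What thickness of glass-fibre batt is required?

L ≈ 11.4 mm

Using the resistance-network approach (series):
R_common brick = L/(kA) = 0.035/(0.731×7.34) = 0.006523 K/W
R_concrete block = L/(kA) = 0.21/(0.821×7.34) = 0.03485 K/W
R_outer film = 1/(h_o·A) = 1/(21.8×7.34) = 0.00625 K/W
Sum of the known resistances R_other = 0.04762 K/W
Required total resistance R_tot = ΔT/Q_allow = 26/306 = 0.08497 K/W
R_glass-fibre batt = R_tot − R_other = 0.03735 K/W
L = R·k·A = 0.03735×0.0415×7.34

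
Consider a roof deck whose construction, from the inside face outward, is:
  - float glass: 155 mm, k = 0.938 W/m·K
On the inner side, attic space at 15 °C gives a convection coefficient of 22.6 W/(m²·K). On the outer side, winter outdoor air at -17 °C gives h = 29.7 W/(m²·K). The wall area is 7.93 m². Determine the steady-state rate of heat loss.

Treating each layer as a thermal resistance in series:
R_inner film = 1/(h_i·A) = 1/(22.6×7.93) = 0.00558 K/W
R_float glass = L/(kA) = 0.155/(0.938×7.93) = 0.02084 K/W
R_outer film = 1/(h_o·A) = 1/(29.7×7.93) = 0.004246 K/W
R_total = 0.03066 K/W
Q = ΔT / R_total = 32 / 0.03066

Q ≈ 1040 W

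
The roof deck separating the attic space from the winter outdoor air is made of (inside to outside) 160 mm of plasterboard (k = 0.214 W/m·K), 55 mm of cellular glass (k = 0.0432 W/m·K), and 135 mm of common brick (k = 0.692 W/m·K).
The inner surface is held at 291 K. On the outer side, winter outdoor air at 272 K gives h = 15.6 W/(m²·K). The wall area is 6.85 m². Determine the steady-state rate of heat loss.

Q ≈ 57.1 W

Thermal resistances in series:
R_plasterboard = L/(kA) = 0.16/(0.214×6.85) = 0.1091 K/W
R_cellular glass = L/(kA) = 0.055/(0.0432×6.85) = 0.1859 K/W
R_common brick = L/(kA) = 0.135/(0.692×6.85) = 0.02848 K/W
R_outer film = 1/(h_o·A) = 1/(15.6×6.85) = 0.009358 K/W
R_total = 0.3328 K/W
Q = ΔT / R_total = 19 / 0.3328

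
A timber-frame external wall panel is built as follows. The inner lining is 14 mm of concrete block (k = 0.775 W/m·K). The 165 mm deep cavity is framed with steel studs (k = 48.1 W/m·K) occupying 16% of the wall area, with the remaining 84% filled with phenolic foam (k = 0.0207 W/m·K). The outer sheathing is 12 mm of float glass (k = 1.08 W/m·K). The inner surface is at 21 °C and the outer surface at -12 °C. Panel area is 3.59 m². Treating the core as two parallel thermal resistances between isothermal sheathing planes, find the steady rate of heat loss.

Q ≈ 2340 W

Sheathing layers in series; stud and cavity paths in parallel between them.
R_inner = 0.014/(0.775×3.59) = 0.005032 K/W
R_stud  = 0.165/(48.1×0.16×3.59) = 0.005972 K/W
R_cav   = 0.165/(0.0207×0.84×3.59) = 2.643 K/W
1/R_core = 1/R_stud + 1/R_cav → R_core = 0.005959 K/W
R_outer = 0.012/(1.08×3.59) = 0.003095 K/W
R_total = 0.01409 K/W
Q = ΔT/R_total = 33/0.01409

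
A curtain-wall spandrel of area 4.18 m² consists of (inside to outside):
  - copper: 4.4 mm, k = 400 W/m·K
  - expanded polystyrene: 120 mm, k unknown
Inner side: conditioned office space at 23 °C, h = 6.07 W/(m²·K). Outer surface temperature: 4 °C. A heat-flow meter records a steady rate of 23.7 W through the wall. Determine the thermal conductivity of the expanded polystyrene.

k ≈ 0.0377 W/(m·K)

Thermal resistances in series:
R_inner film = 1/(h_i·A) = 1/(6.07×4.18) = 0.03941 K/W
R_copper = L/(kA) = 0.0044/(400×4.18) = 2.632×10^-6 K/W
Sum of known resistances R_other = 0.03942 K/W
Total R = ΔT/Q = 19/23.7 = 0.8017 K/W
R_expanded polystyrene = R_total − R_other = 0.7623 K/W
k = L/(R·A) = 0.12/(0.7623×4.18)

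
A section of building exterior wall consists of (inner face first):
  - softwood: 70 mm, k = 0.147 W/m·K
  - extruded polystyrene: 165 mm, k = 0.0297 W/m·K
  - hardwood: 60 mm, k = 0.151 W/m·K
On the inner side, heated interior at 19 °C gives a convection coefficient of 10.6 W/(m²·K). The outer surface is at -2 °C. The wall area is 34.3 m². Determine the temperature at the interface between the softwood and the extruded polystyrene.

T ≈ 17.2 °C

Model the wall as resistances in series:
R_inner film = 1/(h_i·A) = 1/(10.6×34.3) = 0.00275 K/W
R_softwood = L/(kA) = 0.07/(0.147×34.3) = 0.01388 K/W
R_extruded polystyrene = L/(kA) = 0.165/(0.0297×34.3) = 0.162 K/W
R_hardwood = L/(kA) = 0.06/(0.151×34.3) = 0.01158 K/W
R_total = 0.1902 K/W;  Q = ΔT/R_total = 21/0.1902 = 110.4 W
T_interface = T_inner − Q·ΣR(inner→interface) = 19 − 110×0.01663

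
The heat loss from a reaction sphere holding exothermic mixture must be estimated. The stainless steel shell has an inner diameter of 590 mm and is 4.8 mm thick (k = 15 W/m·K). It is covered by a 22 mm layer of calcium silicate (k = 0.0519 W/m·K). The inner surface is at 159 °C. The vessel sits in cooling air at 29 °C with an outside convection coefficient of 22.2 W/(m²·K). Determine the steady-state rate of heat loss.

Radial (spherical) resistances in series:
R_stainless steel shell = (1/0.295 − 1/0.2998)/(4π×15) = 2.879×10^-4 K/W
R_calcium silicate = (1/0.2998 − 1/0.3218)/(4π×0.0519) = 0.3496 K/W
R_outer film = 1/(h·4πr_o²) = 1/(22.2×4π×0.3218²) = 0.03462 K/W
R_total = 0.3845 K/W
Q = ΔT/R_total = 130/0.3845

Q ≈ 338 W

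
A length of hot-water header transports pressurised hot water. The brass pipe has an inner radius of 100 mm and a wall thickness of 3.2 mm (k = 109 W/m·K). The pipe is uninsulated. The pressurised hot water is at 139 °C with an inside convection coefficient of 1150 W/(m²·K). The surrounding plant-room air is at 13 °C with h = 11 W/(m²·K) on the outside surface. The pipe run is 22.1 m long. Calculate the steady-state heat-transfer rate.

Cylindrical conduction, so R = ln(r₂/r₁)/(2πkL) per layer, in series:
R_inner film = 1/(h_i·2πr₁L) = 1/(1150×2π×0.1×22.1) = 6.262×10^-5 K/W
R_brass pipe wall = ln(103.2/100)/(2π×109×22.1) = 2.081×10^-6 K/W
R_outer film = 1/(h_o·2πr_oL) = 1/(11×2π×0.1032×22.1) = 0.006344 K/W
R_total = 0.006409 K/W
Q = ΔT/R_total = 126/0.006409

Q ≈ 19700 W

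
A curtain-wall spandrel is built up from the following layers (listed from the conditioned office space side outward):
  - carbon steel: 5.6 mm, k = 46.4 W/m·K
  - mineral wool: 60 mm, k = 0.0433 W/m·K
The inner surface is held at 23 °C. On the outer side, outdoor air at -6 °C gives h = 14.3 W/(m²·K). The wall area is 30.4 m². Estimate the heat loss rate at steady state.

Q ≈ 606 W

Series thermal resistances:
R_carbon steel = L/(kA) = 0.0056/(46.4×30.4) = 3.97×10^-6 K/W
R_mineral wool = L/(kA) = 0.06/(0.0433×30.4) = 0.04558 K/W
R_outer film = 1/(h_o·A) = 1/(14.3×30.4) = 0.0023 K/W
R_total = 0.04789 K/W
Q = ΔT / R_total = 29 / 0.04789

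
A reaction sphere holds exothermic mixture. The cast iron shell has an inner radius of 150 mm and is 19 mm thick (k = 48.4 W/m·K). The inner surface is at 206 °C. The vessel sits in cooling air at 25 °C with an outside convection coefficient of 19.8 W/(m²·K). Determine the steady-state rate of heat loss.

Radial (spherical) resistances in series:
R_cast iron shell = (1/0.15 − 1/0.169)/(4π×48.4) = 0.001232 K/W
R_outer film = 1/(h·4πr_o²) = 1/(19.8×4π×0.169²) = 0.1407 K/W
R_total = 0.142 K/W
Q = ΔT/R_total = 181/0.142

Q ≈ 1280 W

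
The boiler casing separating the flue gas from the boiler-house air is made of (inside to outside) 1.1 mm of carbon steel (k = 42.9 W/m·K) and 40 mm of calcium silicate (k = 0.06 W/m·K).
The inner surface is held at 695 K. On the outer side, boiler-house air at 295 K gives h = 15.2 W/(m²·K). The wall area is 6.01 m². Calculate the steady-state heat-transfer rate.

Thermal resistances in series:
R_carbon steel = L/(kA) = 0.0011/(42.9×6.01) = 4.266×10^-6 K/W
R_calcium silicate = L/(kA) = 0.04/(0.06×6.01) = 0.1109 K/W
R_outer film = 1/(h_o·A) = 1/(15.2×6.01) = 0.01095 K/W
R_total = 0.1219 K/W
Q = ΔT / R_total = 400 / 0.1219

Q ≈ 3280 W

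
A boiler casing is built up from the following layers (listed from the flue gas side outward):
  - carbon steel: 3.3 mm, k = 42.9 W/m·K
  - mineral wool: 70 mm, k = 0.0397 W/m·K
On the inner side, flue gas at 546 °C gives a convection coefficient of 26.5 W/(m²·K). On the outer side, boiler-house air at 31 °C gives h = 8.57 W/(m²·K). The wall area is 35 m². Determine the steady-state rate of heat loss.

Q ≈ 9400 W

Model the wall as resistances in series:
R_inner film = 1/(h_i·A) = 1/(26.5×35) = 0.001078 K/W
R_carbon steel = L/(kA) = 0.0033/(42.9×35) = 2.198×10^-6 K/W
R_mineral wool = L/(kA) = 0.07/(0.0397×35) = 0.05038 K/W
R_outer film = 1/(h_o·A) = 1/(8.57×35) = 0.003334 K/W
R_total = 0.05479 K/W
Q = ΔT / R_total = 515 / 0.05479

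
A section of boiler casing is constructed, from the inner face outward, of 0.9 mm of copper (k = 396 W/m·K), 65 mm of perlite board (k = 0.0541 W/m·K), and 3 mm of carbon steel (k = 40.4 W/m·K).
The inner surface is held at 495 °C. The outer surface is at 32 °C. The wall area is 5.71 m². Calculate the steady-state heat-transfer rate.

Series thermal resistances:
R_copper = L/(kA) = 0.0009/(396×5.71) = 3.98×10^-7 K/W
R_perlite board = L/(kA) = 0.065/(0.0541×5.71) = 0.2104 K/W
R_carbon steel = L/(kA) = 0.003/(40.4×5.71) = 1.3×10^-5 K/W
R_total = 0.2104 K/W
Q = ΔT / R_total = 463 / 0.2104

Q ≈ 2200 W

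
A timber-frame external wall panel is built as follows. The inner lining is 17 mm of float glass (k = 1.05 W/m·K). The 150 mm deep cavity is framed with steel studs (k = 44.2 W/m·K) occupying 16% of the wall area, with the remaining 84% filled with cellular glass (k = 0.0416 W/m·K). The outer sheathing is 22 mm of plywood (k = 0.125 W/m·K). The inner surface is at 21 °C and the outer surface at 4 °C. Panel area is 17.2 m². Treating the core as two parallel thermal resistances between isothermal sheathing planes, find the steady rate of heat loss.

Q ≈ 1370 W

Sheathing layers in series; stud and cavity paths in parallel between them.
R_inner = 0.017/(1.05×17.2) = 9.413×10^-4 K/W
R_stud  = 0.15/(44.2×0.16×17.2) = 0.001233 K/W
R_cav   = 0.15/(0.0416×0.84×17.2) = 0.2496 K/W
1/R_core = 1/R_stud + 1/R_cav → R_core = 0.001227 K/W
R_outer = 0.022/(0.125×17.2) = 0.01023 K/W
R_total = 0.0124 K/W
Q = ΔT/R_total = 17/0.0124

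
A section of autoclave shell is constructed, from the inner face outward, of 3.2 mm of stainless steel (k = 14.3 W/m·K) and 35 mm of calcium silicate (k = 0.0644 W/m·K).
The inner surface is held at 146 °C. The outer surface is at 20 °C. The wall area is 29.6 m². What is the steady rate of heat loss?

Q ≈ 6860 W

Using the resistance-network approach (series):
R_stainless steel = L/(kA) = 0.0032/(14.3×29.6) = 7.56×10^-6 K/W
R_calcium silicate = L/(kA) = 0.035/(0.0644×29.6) = 0.01836 K/W
R_total = 0.01837 K/W
Q = ΔT / R_total = 126 / 0.01837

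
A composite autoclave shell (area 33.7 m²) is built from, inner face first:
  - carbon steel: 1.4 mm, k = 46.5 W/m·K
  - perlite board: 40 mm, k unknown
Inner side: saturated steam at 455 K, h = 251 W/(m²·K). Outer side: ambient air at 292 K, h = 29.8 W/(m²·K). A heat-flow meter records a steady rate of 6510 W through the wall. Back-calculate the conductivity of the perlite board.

Series thermal resistances:
R_inner film = 1/(h_i·A) = 1/(251×33.7) = 1.182×10^-4 K/W
R_carbon steel = L/(kA) = 0.0014/(46.5×33.7) = 8.934×10^-7 K/W
R_outer film = 1/(h_o·A) = 1/(29.8×33.7) = 9.958×10^-4 K/W
Sum of known resistances R_other = 0.001115 K/W
Total R = ΔT/Q = 163/6510 = 0.02504 K/W
R_perlite board = R_total − R_other = 0.02392 K/W
k = L/(R·A) = 0.04/(0.02392×33.7)

k ≈ 0.0496 W/(m·K)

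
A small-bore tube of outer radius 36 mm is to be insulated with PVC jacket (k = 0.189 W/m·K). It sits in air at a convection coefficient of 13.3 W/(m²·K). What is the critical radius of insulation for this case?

For a cylinder r_cr = k/h = 0.189/13.3
r_cr = 14.2 mm; since the bare radius (36 mm) is above r_cr, any added insulation will reduce heat loss.

r_cr ≈ 14.2 mm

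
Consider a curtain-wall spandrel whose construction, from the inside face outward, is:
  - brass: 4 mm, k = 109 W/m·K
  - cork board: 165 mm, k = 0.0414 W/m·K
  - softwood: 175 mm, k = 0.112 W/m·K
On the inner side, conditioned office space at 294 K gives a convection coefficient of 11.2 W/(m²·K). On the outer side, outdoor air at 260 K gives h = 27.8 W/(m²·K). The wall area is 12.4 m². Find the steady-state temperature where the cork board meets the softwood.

Model the wall as resistances in series:
R_inner film = 1/(h_i·A) = 1/(11.2×12.4) = 0.0072 K/W
R_brass = L/(kA) = 0.004/(109×12.4) = 2.959×10^-6 K/W
R_cork board = L/(kA) = 0.165/(0.0414×12.4) = 0.3214 K/W
R_softwood = L/(kA) = 0.175/(0.112×12.4) = 0.126 K/W
R_outer film = 1/(h_o·A) = 1/(27.8×12.4) = 0.002901 K/W
R_total = 0.4575 K/W;  Q = ΔT/R_total = 34/0.4575 = 74.31 W
T_interface = T_inner − Q·ΣR(inner→interface) = 294 − 74.3×0.3286

T ≈ 270 K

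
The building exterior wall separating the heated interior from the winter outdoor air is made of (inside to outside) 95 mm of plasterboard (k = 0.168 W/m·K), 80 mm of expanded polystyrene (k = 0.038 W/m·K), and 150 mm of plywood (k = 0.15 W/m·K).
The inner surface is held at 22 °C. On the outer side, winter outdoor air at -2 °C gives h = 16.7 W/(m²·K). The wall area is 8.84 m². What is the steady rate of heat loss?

Q ≈ 56.9 W

Using the resistance-network approach (series):
R_plasterboard = L/(kA) = 0.095/(0.168×8.84) = 0.06397 K/W
R_expanded polystyrene = L/(kA) = 0.08/(0.038×8.84) = 0.2382 K/W
R_plywood = L/(kA) = 0.15/(0.15×8.84) = 0.1131 K/W
R_outer film = 1/(h_o·A) = 1/(16.7×8.84) = 0.006774 K/W
R_total = 0.422 K/W
Q = ΔT / R_total = 24 / 0.422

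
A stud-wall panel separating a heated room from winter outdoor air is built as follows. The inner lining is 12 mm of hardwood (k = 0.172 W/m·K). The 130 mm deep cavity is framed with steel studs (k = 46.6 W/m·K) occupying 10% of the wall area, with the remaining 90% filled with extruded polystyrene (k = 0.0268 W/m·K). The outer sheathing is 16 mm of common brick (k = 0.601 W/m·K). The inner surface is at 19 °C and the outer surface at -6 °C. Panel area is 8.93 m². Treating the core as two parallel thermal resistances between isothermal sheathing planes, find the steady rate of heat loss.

Sheathing layers in series; stud and cavity paths in parallel between them.
R_inner = 0.012/(0.172×8.93) = 0.007813 K/W
R_stud  = 0.13/(46.6×0.1×8.93) = 0.003124 K/W
R_cav   = 0.13/(0.0268×0.9×8.93) = 0.6036 K/W
1/R_core = 1/R_stud + 1/R_cav → R_core = 0.003108 K/W
R_outer = 0.016/(0.601×8.93) = 0.002981 K/W
R_total = 0.0139 K/W
Q = ΔT/R_total = 25/0.0139

Q ≈ 1800 W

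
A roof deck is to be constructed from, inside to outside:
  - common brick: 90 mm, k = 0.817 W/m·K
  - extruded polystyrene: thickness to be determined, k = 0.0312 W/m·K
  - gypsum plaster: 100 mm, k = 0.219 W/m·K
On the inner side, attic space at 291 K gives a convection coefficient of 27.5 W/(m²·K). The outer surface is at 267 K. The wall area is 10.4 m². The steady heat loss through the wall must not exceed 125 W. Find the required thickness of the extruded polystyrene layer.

Series thermal resistances:
R_inner film = 1/(h_i·A) = 1/(27.5×10.4) = 0.003497 K/W
R_common brick = L/(kA) = 0.09/(0.817×10.4) = 0.01059 K/W
R_gypsum plaster = L/(kA) = 0.1/(0.219×10.4) = 0.04391 K/W
Sum of the known resistances R_other = 0.05799 K/W
Required total resistance R_tot = ΔT/Q_allow = 24/125 = 0.192 K/W
R_extruded polystyrene = R_tot − R_other = 0.134 K/W
L = R·k·A = 0.134×0.0312×10.4

L ≈ 43.5 mm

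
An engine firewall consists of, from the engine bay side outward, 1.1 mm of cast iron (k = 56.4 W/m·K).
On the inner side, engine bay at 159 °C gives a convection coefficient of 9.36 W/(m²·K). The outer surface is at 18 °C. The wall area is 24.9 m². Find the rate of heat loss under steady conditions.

Using the resistance-network approach (series):
R_inner film = 1/(h_i·A) = 1/(9.36×24.9) = 0.004291 K/W
R_cast iron = L/(kA) = 0.0011/(56.4×24.9) = 7.833×10^-7 K/W
R_total = 0.004291 K/W
Q = ΔT / R_total = 141 / 0.004291

Q ≈ 32900 W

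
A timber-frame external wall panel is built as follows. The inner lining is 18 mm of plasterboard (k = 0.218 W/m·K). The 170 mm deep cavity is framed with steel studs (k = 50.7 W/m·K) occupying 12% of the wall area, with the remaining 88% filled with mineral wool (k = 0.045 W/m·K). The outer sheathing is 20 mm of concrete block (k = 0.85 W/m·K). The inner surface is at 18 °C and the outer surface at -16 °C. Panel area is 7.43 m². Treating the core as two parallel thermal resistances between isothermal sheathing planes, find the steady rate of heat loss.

Sheathing layers in series; stud and cavity paths in parallel between them.
R_inner = 0.018/(0.218×7.43) = 0.01111 K/W
R_stud  = 0.17/(50.7×0.12×7.43) = 0.003761 K/W
R_cav   = 0.17/(0.045×0.88×7.43) = 0.5778 K/W
1/R_core = 1/R_stud + 1/R_cav → R_core = 0.003736 K/W
R_outer = 0.02/(0.85×7.43) = 0.003167 K/W
R_total = 0.01802 K/W
Q = ΔT/R_total = 34/0.01802

Q ≈ 1890 W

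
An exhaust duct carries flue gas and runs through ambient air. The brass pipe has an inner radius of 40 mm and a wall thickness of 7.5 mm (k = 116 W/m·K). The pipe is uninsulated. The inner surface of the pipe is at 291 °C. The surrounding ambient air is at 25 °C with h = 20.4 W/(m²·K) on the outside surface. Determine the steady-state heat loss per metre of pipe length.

q′ ≈ 1620 W/m

Radial resistances (cylindrical: R_cond = ln(r_o/r_i)/(2πkL), R_conv = 1/(h·2πrL)):
R_brass pipe wall = ln(47.5/40)/(2π×116×1) = 2.358×10^-4 K/W
R_outer film = 1/(h_o·2πr_oL) = 1/(20.4×2π×0.0475×1) = 0.1642 K/W
R_total = 0.1645 K/W
Q = ΔT/R_total = 266/0.1645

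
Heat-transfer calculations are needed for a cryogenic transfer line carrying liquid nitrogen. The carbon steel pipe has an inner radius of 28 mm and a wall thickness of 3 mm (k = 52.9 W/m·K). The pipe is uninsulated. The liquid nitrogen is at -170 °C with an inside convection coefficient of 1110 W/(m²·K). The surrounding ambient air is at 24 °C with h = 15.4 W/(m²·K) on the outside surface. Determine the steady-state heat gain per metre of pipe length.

q′ ≈ 573 W/m

For a radial system each layer contributes R = ln(r_out/r_in)/(2πkL); films add R = 1/(hA).
R_inner film = 1/(h_i·2πr₁L) = 1/(1110×2π×0.028×1) = 0.005121 K/W
R_carbon steel pipe wall = ln(31/28)/(2π×52.9×1) = 3.062×10^-4 K/W
R_outer film = 1/(h_o·2πr_oL) = 1/(15.4×2π×0.031×1) = 0.3334 K/W
R_total = 0.3388 K/W
Q = ΔT/R_total = 194/0.3388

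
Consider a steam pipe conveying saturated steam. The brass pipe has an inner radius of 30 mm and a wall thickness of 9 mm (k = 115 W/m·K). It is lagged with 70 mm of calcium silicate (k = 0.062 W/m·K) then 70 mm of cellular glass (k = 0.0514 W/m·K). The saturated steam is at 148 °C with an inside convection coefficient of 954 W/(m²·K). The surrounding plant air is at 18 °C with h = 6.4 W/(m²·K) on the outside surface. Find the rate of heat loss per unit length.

For a radial system each layer contributes R = ln(r_out/r_in)/(2πkL); films add R = 1/(hA).
R_inner film = 1/(h_i·2πr₁L) = 1/(954×2π×0.03×1) = 0.005561 K/W
R_brass pipe wall = ln(39/30)/(2π×115×1) = 3.631×10^-4 K/W
R_calcium silicate = ln(109/39)/(2π×0.062×1) = 2.638 K/W
R_cellular glass = ln(179/109)/(2π×0.0514×1) = 1.536 K/W
R_outer film = 1/(h_o·2πr_oL) = 1/(6.4×2π×0.179×1) = 0.1389 K/W
R_total = 4.319 K/W
Q = ΔT/R_total = 130/4.319

q′ ≈ 30.1 W/m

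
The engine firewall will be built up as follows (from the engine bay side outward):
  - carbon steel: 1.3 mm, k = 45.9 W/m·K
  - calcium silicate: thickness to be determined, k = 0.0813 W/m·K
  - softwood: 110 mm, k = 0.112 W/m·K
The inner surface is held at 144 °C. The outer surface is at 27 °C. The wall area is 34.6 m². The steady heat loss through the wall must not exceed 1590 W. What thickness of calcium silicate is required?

L ≈ 127 mm

Thermal resistances in series:
R_carbon steel = L/(kA) = 0.0013/(45.9×34.6) = 8.186×10^-7 K/W
R_softwood = L/(kA) = 0.11/(0.112×34.6) = 0.02839 K/W
Sum of the known resistances R_other = 0.02839 K/W
Required total resistance R_tot = ΔT/Q_allow = 117/1590 = 0.07358 K/W
R_calcium silicate = R_tot − R_other = 0.0452 K/W
L = R·k·A = 0.0452×0.0813×34.6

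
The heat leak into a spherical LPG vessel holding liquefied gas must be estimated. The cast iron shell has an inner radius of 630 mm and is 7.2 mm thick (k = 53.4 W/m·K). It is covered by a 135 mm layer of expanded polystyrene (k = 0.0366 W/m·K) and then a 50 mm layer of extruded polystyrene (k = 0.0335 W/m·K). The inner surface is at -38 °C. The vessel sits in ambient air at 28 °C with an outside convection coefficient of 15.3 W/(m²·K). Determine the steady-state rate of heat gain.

For a spherical shell R = (1/r₁ − 1/r₂)/(4πk); film R = 1/(h·4πr²). In series:
R_cast iron shell = (1/0.63 − 1/0.6372)/(4π×53.4) = 2.673×10^-5 K/W
R_expanded polystyrene = (1/0.6372 − 1/0.7722)/(4π×0.0366) = 0.5965 K/W
R_extruded polystyrene = (1/0.7722 − 1/0.8222)/(4π×0.0335) = 0.1871 K/W
R_outer film = 1/(h·4πr_o²) = 1/(15.3×4π×0.8222²) = 0.007694 K/W
R_total = 0.7913 K/W
Q = ΔT/R_total = 66/0.7913

Q ≈ 83.4 W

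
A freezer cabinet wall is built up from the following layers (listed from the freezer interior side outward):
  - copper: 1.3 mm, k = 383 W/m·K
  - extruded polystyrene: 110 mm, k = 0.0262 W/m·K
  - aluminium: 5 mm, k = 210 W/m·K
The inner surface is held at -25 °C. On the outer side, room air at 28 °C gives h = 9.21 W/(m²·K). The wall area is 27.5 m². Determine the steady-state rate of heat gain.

Model the wall as resistances in series:
R_copper = L/(kA) = 0.0013/(383×27.5) = 1.234×10^-7 K/W
R_extruded polystyrene = L/(kA) = 0.11/(0.0262×27.5) = 0.1527 K/W
R_aluminium = L/(kA) = 0.005/(210×27.5) = 8.658×10^-7 K/W
R_outer film = 1/(h_o·A) = 1/(9.21×27.5) = 0.003948 K/W
R_total = 0.1566 K/W
Q = ΔT / R_total = 53 / 0.1566

Q ≈ 338 W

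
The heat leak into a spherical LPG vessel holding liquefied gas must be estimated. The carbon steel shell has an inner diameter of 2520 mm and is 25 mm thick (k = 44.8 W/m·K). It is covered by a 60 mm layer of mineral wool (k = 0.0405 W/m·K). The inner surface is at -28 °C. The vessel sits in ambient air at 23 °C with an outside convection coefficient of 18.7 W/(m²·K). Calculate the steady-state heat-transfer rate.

Spherical conduction: R = (1/r_in − 1/r_out)/(4πk) per layer; series-sum.
R_carbon steel shell = (1/1.26 − 1/1.285)/(4π×44.8) = 2.743×10^-5 K/W
R_mineral wool = (1/1.285 − 1/1.345)/(4π×0.0405) = 0.06821 K/W
R_outer film = 1/(h·4πr_o²) = 1/(18.7×4π×1.345²) = 0.002352 K/W
R_total = 0.07059 K/W
Q = ΔT/R_total = 51/0.07059

Q ≈ 722 W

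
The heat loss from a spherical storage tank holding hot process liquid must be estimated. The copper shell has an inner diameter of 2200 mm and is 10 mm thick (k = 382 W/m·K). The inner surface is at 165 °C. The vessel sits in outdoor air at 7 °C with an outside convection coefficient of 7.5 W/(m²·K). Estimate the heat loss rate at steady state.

Q ≈ 18300 W

Each spherical layer contributes R = (1/r_i − 1/r_o)/(4πk):
R_copper shell = (1/1.1 − 1/1.11)/(4π×382) = 1.706×10^-6 K/W
R_outer film = 1/(h·4πr_o²) = 1/(7.5×4π×1.11²) = 0.008612 K/W
R_total = 0.008613 K/W
Q = ΔT/R_total = 158/0.008613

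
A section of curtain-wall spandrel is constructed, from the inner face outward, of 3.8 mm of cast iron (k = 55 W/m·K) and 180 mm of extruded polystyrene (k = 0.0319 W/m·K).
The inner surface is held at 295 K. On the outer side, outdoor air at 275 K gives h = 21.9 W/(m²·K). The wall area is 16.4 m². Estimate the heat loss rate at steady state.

Q ≈ 57.7 W

Treating each layer as a thermal resistance in series:
R_cast iron = L/(kA) = 0.0038/(55×16.4) = 4.213×10^-6 K/W
R_extruded polystyrene = L/(kA) = 0.18/(0.0319×16.4) = 0.3441 K/W
R_outer film = 1/(h_o·A) = 1/(21.9×16.4) = 0.002784 K/W
R_total = 0.3469 K/W
Q = ΔT / R_total = 20 / 0.3469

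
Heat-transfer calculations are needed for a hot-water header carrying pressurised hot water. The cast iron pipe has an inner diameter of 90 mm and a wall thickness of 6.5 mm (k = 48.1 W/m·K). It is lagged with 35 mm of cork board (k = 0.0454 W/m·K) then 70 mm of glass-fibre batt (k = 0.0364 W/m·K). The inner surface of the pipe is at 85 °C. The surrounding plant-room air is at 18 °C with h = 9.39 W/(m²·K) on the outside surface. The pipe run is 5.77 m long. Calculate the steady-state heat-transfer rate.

Q ≈ 85.5 W

For a radial system each layer contributes R = ln(r_out/r_in)/(2πkL); films add R = 1/(hA).
R_cast iron pipe wall = ln(51.5/45)/(2π×48.1×5.77) = 7.737×10^-5 K/W
R_cork board = ln(86.5/51.5)/(2π×0.0454×5.77) = 0.3151 K/W
R_glass-fibre batt = ln(156.5/86.5)/(2π×0.0364×5.77) = 0.4493 K/W
R_outer film = 1/(h_o·2πr_oL) = 1/(9.39×2π×0.1565×5.77) = 0.01877 K/W
R_total = 0.7832 K/W
Q = ΔT/R_total = 67/0.7832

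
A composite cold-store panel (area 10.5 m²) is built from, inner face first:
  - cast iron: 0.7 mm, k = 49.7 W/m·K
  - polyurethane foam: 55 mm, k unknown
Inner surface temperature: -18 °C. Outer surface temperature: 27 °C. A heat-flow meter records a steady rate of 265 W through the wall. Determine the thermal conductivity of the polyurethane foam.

k ≈ 0.0308 W/(m·K)

Thermal resistances in series:
R_cast iron = L/(kA) = 0.0007/(49.7×10.5) = 1.341×10^-6 K/W
Sum of known resistances R_other = 1.341×10^-6 K/W
Total R = ΔT/Q = 45/265 = 0.1698 K/W
R_polyurethane foam = R_total − R_other = 0.1698 K/W
k = L/(R·A) = 0.055/(0.1698×10.5)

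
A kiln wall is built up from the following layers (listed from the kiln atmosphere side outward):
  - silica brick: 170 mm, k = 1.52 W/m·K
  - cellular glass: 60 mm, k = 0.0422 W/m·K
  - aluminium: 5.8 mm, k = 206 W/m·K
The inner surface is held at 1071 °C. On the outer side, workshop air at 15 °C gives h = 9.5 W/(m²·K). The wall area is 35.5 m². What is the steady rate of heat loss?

Q ≈ 22900 W

Model the wall as resistances in series:
R_silica brick = L/(kA) = 0.17/(1.52×35.5) = 0.00315 K/W
R_cellular glass = L/(kA) = 0.06/(0.0422×35.5) = 0.04005 K/W
R_aluminium = L/(kA) = 0.0058/(206×35.5) = 7.931×10^-7 K/W
R_outer film = 1/(h_o·A) = 1/(9.5×35.5) = 0.002965 K/W
R_total = 0.04617 K/W
Q = ΔT / R_total = 1056 / 0.04617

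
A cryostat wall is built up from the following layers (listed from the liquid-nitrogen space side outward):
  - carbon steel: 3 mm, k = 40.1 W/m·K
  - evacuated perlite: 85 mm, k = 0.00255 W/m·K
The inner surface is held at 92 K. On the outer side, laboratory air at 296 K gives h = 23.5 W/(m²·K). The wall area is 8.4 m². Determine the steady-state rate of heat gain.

Model the wall as resistances in series:
R_carbon steel = L/(kA) = 0.003/(40.1×8.4) = 8.906×10^-6 K/W
R_evacuated perlite = L/(kA) = 0.085/(0.00255×8.4) = 3.968 K/W
R_outer film = 1/(h_o·A) = 1/(23.5×8.4) = 0.005066 K/W
R_total = 3.973 K/W
Q = ΔT / R_total = 204 / 3.973

Q ≈ 51.3 W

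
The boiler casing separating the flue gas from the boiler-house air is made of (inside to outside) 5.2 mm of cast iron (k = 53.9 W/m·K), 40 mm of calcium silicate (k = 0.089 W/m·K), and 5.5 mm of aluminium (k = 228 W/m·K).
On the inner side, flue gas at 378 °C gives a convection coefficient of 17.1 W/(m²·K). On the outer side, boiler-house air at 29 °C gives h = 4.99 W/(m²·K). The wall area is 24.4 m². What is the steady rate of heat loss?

Treating each layer as a thermal resistance in series:
R_inner film = 1/(h_i·A) = 1/(17.1×24.4) = 0.002397 K/W
R_cast iron = L/(kA) = 0.0052/(53.9×24.4) = 3.954×10^-6 K/W
R_calcium silicate = L/(kA) = 0.04/(0.089×24.4) = 0.01842 K/W
R_aluminium = L/(kA) = 0.0055/(228×24.4) = 9.886×10^-7 K/W
R_outer film = 1/(h_o·A) = 1/(4.99×24.4) = 0.008213 K/W
R_total = 0.02903 K/W
Q = ΔT / R_total = 349 / 0.02903

Q ≈ 12000 W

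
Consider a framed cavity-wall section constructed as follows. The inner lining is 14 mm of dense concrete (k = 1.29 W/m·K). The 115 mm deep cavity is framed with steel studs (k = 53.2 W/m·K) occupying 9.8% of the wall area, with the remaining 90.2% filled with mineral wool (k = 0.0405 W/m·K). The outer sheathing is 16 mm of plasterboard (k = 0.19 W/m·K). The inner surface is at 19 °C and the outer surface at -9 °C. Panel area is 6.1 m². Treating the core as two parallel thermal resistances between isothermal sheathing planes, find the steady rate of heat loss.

Sheathing layers in series; stud and cavity paths in parallel between them.
R_inner = 0.014/(1.29×6.1) = 0.001779 K/W
R_stud  = 0.115/(53.2×0.098×6.1) = 0.003616 K/W
R_cav   = 0.115/(0.0405×0.902×6.1) = 0.5161 K/W
1/R_core = 1/R_stud + 1/R_cav → R_core = 0.003591 K/W
R_outer = 0.016/(0.19×6.1) = 0.01381 K/W
R_total = 0.01917 K/W
Q = ΔT/R_total = 28/0.01917

Q ≈ 1460 W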